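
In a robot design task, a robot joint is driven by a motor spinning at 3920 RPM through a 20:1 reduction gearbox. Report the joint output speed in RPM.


omega_joint = omega_motor / N = 3920 / 20 = 196.0000

196.0000 RPM


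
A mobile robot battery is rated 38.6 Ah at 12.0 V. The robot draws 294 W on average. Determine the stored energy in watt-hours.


E = capacity * V = 38.6*12.0 = 463.2000

463.2000 Wh


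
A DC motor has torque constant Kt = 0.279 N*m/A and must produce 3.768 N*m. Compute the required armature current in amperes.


I = tau / Kt = 3.768/0.279 = 13.5054

13.5054 A


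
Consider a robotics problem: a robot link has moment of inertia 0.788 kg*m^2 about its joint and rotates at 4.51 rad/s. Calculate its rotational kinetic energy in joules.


KE = (1/2)*I*omega^2 = 0.5*0.788*4.51^2 = 8.0140

8.0140 J


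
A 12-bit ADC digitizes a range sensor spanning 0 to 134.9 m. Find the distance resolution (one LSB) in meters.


res = range / 2^n = 134.9/2^12 = 134.9/4096 = 0.0329

0.0329 m


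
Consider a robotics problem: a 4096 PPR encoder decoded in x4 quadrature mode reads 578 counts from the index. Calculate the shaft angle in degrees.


angle = counts * 360 / (PPR*4) = 578 * 360 / 16384 = 12.7002

12.7002 degrees


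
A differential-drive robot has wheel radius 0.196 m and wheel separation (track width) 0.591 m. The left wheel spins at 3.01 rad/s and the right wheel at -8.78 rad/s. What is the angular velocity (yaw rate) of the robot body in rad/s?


omega = r*(wR - wL)/L = 0.196*(-8.78 - (3.01))/0.591 = -3.9101

-3.9101 rad/s


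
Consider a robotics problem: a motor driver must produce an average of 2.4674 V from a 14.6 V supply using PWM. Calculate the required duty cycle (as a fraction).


D = V_avg/V_supply = 2.4674/14.6 = 0.1690

0.1690


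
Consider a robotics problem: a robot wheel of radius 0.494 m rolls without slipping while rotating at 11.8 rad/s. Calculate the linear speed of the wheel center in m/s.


v = omega * r = 11.8 * 0.494 = 5.8292

5.8292 m/s


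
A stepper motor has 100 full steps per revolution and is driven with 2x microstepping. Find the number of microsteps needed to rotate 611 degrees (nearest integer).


step_size = 360/(100*2) = 360/200 = 1.800000 deg
n = 611/(360/200) = 611*200/360 = 339.4444 -> 339

339 steps


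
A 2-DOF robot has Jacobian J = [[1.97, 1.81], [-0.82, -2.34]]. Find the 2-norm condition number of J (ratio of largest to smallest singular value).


JJ^T eigenvalues: trace(JJ^T) = 13.3050, det(JJ^T) = det(J)^2 = 9.76937536
s_max^2 = (13.3050 + sqrt(137.94552356))/2 = 12.52501061
s_min^2 = (13.3050 - sqrt(137.94552356))/2 = 0.77998939
kappa = s_max/s_min = sqrt(12.52501061/0.77998939) = 4.0072

4.0072


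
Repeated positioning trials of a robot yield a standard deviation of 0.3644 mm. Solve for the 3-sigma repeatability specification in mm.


repeatability = 3*sigma = 3*0.3644 = 1.0932

1.0932 mm


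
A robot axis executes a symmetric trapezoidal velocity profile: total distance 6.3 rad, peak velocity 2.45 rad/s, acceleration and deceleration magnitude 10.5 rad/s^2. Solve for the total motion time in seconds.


t_acc = v/a = 2.45/10.5 = 0.233333 s
d_acc = v^2/(2a) = 0.285833 rad (each ramp)
d_cruise = 6.3 - 2*0.285833 = 5.728334 rad
t_cruise = 5.728334/2.45 = 2.338096 s
t_total = 2*0.233333 + 2.338096 = 2.8048

2.8048 s


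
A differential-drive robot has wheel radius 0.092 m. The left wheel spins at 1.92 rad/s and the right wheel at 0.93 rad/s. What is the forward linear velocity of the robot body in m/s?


v = r*(wR + wL)/2 = 0.092*(0.93 + 1.92)/2 = 0.1311

0.1311 m/s


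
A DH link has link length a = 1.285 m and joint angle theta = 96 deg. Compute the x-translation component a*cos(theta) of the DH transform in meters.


a*cos(theta) = 1.285*cos(96 deg) = -0.1343

-0.1343 m


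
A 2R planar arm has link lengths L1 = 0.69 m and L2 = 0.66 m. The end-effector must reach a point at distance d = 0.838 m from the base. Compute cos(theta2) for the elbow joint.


cos(th2) = (d^2 - L1^2 - L2^2)/(2*L1*L2) = (0.838^2 - 0.69^2 - 0.66^2)/(2*0.69*0.66) = -0.2300

-0.2300


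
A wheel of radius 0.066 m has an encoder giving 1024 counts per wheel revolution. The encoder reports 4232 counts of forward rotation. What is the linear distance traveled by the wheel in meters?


revs = 4232/1024 = 4.132812
d = revs * 2*pi*r = 4.132812 * 2*pi*0.066 = 1.7138

1.7138 m


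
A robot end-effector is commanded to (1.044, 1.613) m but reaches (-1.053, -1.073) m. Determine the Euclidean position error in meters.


dx = -1.053 - (1.044) = -2.0970, dy = -1.073 - (1.613) = -2.6860
err = sqrt(4.397409 + 7.214596) = 3.4076

3.4076 m


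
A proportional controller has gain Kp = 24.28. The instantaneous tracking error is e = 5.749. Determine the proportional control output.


u_P = Kp * e = 24.28 * 5.749 = 139.5857

139.5857


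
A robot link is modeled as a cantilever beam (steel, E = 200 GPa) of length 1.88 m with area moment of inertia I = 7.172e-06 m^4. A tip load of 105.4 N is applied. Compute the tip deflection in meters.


delta = F*L^3/(3*E*I) = 105.4*1.88^3/(3*2.000e+11*7.172e-06)
      = 700.3484288/4303200 = 1.6275e-04

1.6275e-04 m


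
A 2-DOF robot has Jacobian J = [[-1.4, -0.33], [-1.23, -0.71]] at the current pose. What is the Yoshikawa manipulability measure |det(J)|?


det(J) = -1.4*-0.71 - (-0.33)*(-1.23) = 0.5881
|det(J)| = 0.5881

0.5881


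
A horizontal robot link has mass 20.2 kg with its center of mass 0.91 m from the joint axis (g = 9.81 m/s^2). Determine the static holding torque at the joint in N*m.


tau = m*g*L = 20.2 * 9.81 * 0.91 = 180.3274

180.3274 N*m


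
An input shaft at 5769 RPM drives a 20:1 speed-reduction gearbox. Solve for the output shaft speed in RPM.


omega_out = omega_in / N = 5769 / 20 = 288.4500

288.4500 RPM


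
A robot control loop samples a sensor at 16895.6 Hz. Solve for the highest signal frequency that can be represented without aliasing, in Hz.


f_max = f_s/2 = 16895.6/2 = 8447.8000

8447.8000 Hz


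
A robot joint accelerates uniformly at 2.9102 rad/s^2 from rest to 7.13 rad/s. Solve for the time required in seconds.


t = delta_omega / alpha = 7.13 / 2.9102 = 2.4500

2.4500 s


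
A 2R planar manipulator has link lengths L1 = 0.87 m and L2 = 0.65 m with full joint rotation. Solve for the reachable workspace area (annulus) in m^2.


r_max = L1 + L2 = 1.5200, r_min = |L1 - L2| = 0.2200
A = pi*(r_max^2 - r_min^2) = pi*(2.3104 - 0.0484) = 7.1063

7.1063 m^2


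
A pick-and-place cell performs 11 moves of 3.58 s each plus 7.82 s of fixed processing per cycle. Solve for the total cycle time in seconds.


T = 11*3.58 + 7.82 = 47.2000

47.2000 s


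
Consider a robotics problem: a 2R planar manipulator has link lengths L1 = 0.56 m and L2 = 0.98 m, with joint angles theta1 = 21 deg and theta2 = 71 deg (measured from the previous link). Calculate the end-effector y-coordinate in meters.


y = L1*sin(th1) + L2*sin(th1+th2) = 0.56*sin(21 deg) + 0.98*sin(92 deg) = 1.1801

1.1801 m


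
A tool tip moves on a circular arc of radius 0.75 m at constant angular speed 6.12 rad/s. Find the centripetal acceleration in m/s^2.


a_c = omega^2 * r = 6.12^2 * 0.75 = 28.0908

28.0908 m/s^2


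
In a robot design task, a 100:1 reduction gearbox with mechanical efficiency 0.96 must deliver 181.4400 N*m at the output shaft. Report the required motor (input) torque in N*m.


tau_in = tau_out / (N * eta) = 181.4400 / (100 * 0.96) = 1.8900

1.8900 N*m


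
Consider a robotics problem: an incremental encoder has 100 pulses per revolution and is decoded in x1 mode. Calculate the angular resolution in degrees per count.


resolution = 360 / (PPR * 1) = 360 / 100 = 3.6000

3.6000 degrees


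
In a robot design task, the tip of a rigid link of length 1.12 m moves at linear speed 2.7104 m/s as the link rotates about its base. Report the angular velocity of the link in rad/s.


omega = v / L = 2.7104 / 1.12 = 2.4200

2.4200 rad/s


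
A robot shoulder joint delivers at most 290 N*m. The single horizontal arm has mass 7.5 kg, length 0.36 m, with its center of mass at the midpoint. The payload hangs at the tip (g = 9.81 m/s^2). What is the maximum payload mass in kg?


tau_arm = m_arm*g*(L/2) = 7.5*9.81*0.36/2 = 13.2435 N*m
tau_payload = tau_max - tau_arm = 290 - 13.2435 = 276.7565
m_payload = tau_payload / (g*L) = 276.7565 / (9.81*0.36) = 78.3658

78.3658 kg


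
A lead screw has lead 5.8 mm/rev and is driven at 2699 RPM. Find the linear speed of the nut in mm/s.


v = lead * (RPM/60) = 5.8*2699/60 = 260.9033

260.9033 mm/s


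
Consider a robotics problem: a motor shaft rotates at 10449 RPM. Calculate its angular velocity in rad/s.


omega = 10449 * 2*pi/60 = 1094.2167

1094.2167 rad/s


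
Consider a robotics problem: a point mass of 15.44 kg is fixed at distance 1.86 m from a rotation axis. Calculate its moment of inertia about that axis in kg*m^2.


I = m*r^2 = 15.44*1.86^2 = 53.4162

53.4162 kg*m^2


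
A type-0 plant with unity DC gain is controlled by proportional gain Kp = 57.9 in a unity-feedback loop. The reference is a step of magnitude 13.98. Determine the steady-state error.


e_ss = R/(1 + Kp) = 13.98/(1 + 57.9) = 13.98/58.9000 = 0.2374

0.2374


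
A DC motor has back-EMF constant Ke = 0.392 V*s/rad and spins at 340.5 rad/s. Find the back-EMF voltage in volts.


V_emf = Ke * omega = 0.392*340.5 = 133.4760

133.4760 V


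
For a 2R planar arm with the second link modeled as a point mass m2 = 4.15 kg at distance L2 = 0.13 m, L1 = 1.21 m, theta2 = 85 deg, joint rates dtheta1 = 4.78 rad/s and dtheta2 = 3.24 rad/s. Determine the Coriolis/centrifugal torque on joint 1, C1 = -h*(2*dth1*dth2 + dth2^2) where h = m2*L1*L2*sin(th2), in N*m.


h = m2*L1*L2*sin(th2) = 4.15*1.21*0.13*sin(85 deg) = 0.650311
C1 = -h*(2*4.78*3.24 + 3.24^2) = -0.650311*41.4720 = -26.9697

-26.9697 N*m


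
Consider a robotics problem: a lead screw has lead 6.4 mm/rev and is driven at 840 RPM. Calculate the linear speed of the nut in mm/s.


v = lead * (RPM/60) = 6.4*840/60 = 89.6000

89.6000 mm/s


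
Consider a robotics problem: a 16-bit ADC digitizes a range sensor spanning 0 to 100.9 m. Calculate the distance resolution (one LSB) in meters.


res = range / 2^n = 100.9/2^16 = 100.9/65536 = 0.0015

0.0015 m


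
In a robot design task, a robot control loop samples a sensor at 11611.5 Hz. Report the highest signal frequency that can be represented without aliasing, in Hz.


f_max = f_s/2 = 11611.5/2 = 5805.7500

5805.7500 Hz


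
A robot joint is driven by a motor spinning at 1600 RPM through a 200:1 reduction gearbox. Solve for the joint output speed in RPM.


omega_joint = omega_motor / N = 1600 / 200 = 8.0000

8.0000 RPM


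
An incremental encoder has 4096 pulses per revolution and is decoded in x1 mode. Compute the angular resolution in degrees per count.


resolution = 360 / (PPR * 1) = 360 / 4096 = 0.0879

0.0879 degrees


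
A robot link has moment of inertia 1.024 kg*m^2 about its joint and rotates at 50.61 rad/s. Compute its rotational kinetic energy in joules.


KE = (1/2)*I*omega^2 = 0.5*1.024*50.61^2 = 1311.4225

1311.4225 J


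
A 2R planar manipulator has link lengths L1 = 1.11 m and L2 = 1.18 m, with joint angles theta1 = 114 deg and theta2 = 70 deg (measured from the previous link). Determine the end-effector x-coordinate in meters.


x = L1*cos(th1) + L2*cos(th1+th2) = 1.11*cos(114 deg) + 1.18*cos(184 deg) = -1.6286

-1.6286 m


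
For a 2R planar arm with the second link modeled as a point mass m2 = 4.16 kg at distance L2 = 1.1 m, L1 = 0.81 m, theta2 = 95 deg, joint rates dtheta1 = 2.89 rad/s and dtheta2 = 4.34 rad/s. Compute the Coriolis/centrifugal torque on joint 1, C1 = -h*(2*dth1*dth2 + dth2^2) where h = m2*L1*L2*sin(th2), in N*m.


h = m2*L1*L2*sin(th2) = 4.16*0.81*1.1*sin(95 deg) = 3.692455
C1 = -h*(2*2.89*4.34 + 4.34^2) = -3.692455*43.9208 = -162.1756

-162.1756 N*m


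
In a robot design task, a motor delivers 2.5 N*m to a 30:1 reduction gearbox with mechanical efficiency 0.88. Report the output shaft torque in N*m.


tau_out = tau_in * N * eta = 2.5 * 30 * 0.88 = 66.0000

66.0000 N*m


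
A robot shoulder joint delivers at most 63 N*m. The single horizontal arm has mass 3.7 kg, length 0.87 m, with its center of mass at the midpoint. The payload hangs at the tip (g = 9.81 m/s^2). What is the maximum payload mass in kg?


tau_arm = m_arm*g*(L/2) = 3.7*9.81*0.87/2 = 15.7892 N*m
tau_payload = tau_max - tau_arm = 63 - 15.7892 = 47.2108
m_payload = tau_payload / (g*L) = 47.2108 / (9.81*0.87) = 5.5316

5.5316 kg


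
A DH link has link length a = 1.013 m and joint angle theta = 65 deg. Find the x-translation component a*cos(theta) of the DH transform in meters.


a*cos(theta) = 1.013*cos(65 deg) = 0.4281

0.4281 m


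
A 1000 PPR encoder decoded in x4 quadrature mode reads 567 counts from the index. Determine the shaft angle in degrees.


angle = counts * 360 / (PPR*4) = 567 * 360 / 4000 = 51.0300

51.0300 degrees


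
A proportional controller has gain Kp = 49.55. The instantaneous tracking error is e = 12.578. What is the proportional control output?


u_P = Kp * e = 49.55 * 12.578 = 623.2399

623.2399


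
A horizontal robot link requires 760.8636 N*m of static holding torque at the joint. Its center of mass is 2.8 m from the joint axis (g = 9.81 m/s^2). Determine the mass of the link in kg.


m = tau / (g*L) = 760.8636 / (9.81 * 2.8) = 27.7000

27.7000 kg


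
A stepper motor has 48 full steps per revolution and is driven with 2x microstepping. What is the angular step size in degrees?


step = 360/(48*2) = 360/96 = 3.7500

3.7500 degrees


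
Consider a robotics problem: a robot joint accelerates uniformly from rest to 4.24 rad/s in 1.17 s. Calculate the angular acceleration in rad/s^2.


alpha = delta_omega / t = 4.24 / 1.17 = 3.6239

3.6239 rad/s^2


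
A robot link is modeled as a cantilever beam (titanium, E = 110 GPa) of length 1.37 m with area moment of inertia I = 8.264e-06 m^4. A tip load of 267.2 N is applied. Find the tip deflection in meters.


delta = F*L^3/(3*E*I) = 267.2*1.37^3/(3*1.100e+11*8.264e-06)
      = 687.0655216/2727120 = 2.5194e-04

2.5194e-04 m


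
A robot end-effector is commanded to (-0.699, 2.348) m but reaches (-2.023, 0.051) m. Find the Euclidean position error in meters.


dx = -2.023 - (-0.699) = -1.3240, dy = 0.051 - (2.348) = -2.2970
err = sqrt(1.752976 + 5.276209) = 2.6513

2.6513 m


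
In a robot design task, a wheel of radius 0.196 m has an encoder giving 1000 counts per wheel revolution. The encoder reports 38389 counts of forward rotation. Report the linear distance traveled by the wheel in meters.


revs = 38389/1000 = 38.389000
d = revs * 2*pi*r = 38.389000 * 2*pi*0.196 = 47.2762

47.2762 m


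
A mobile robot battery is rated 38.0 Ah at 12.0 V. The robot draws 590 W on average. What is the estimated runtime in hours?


E = 38.0*12.0 = 456.0000 Wh
t = E/P = 456.0000/590 = 0.7729

0.7729 hours


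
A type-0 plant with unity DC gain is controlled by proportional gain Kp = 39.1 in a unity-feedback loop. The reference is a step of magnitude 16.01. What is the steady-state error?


e_ss = R/(1 + Kp) = 16.01/(1 + 39.1) = 16.01/40.1000 = 0.3993

0.3993


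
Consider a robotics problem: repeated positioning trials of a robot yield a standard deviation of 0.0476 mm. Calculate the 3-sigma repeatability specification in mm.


repeatability = 3*sigma = 3*0.0476 = 0.1428

0.1428 mm


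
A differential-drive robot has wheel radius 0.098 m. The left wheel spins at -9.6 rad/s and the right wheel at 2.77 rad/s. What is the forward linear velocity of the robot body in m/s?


v = r*(wR + wL)/2 = 0.098*(2.77 + -9.6)/2 = -0.3347

-0.3347 m/s


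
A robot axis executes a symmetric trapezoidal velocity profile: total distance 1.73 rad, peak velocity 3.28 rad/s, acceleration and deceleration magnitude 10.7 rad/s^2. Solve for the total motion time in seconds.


t_acc = v/a = 3.28/10.7 = 0.306542 s
d_acc = v^2/(2a) = 0.502729 rad (each ramp)
d_cruise = 1.73 - 2*0.502729 = 0.724542 rad
t_cruise = 0.724542/3.28 = 0.220897 s
t_total = 2*0.306542 + 0.220897 = 0.8340

0.8340 s


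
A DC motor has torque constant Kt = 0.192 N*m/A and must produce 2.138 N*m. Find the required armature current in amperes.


I = tau / Kt = 2.138/0.192 = 11.1354

11.1354 A


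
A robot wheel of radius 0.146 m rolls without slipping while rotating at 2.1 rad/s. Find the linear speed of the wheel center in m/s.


v = omega * r = 2.1 * 0.146 = 0.3066

0.3066 m/s


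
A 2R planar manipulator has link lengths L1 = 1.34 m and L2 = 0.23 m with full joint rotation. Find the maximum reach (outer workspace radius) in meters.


r_max = L1 + L2 = 1.34 + 0.23 = 1.5700

1.5700 m


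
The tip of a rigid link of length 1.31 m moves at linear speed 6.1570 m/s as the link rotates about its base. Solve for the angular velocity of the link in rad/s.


omega = v / L = 6.1570 / 1.31 = 4.7000

4.7000 rad/s


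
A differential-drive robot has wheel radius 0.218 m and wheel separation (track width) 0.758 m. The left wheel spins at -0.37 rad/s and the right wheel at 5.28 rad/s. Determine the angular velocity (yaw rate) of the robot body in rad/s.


omega = r*(wR - wL)/L = 0.218*(5.28 - (-0.37))/0.758 = 1.6249

1.6249 rad/s


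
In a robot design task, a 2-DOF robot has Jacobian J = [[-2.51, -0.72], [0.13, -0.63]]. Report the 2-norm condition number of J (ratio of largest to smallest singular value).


JJ^T eigenvalues: trace(JJ^T) = 7.2323, det(JJ^T) = det(J)^2 = 2.80529001
s_max^2 = (7.2323 + sqrt(41.08500325))/2 = 6.82102922
s_min^2 = (7.2323 - sqrt(41.08500325))/2 = 0.41127078
kappa = s_max/s_min = sqrt(6.82102922/0.41127078) = 4.0725

4.0725


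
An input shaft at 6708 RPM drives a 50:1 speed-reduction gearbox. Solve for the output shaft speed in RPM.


omega_out = omega_in / N = 6708 / 50 = 134.1600

134.1600 RPM


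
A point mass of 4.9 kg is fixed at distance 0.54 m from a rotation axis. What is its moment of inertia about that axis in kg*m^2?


I = m*r^2 = 4.9*0.54^2 = 1.4288

1.4288 kg*m^2


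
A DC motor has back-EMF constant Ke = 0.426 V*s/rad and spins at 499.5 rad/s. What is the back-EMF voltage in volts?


V_emf = Ke * omega = 0.426*499.5 = 212.7870

212.7870 V


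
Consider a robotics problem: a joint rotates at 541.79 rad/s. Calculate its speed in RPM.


RPM = 541.79 * 60/(2*pi) = 5173.7134

5173.7134 RPM


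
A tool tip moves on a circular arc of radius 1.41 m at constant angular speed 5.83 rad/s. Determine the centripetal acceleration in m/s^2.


a_c = omega^2 * r = 5.83^2 * 1.41 = 47.9243

47.9243 m/s^2


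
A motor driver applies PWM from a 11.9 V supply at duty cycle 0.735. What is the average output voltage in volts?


V_avg = V_supply * D = 11.9*0.735 = 8.7465

8.7465 V


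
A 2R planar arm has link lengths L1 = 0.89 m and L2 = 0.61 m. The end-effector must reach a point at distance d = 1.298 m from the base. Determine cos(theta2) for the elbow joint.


cos(th2) = (d^2 - L1^2 - L2^2)/(2*L1*L2) = (1.298^2 - 0.89^2 - 0.61^2)/(2*0.89*0.61) = 0.4795

0.4795


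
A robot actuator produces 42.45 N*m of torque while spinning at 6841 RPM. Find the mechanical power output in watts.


omega = 6841 * 2*pi/60 = 716.387845 rad/s
P = tau * omega = 42.45 * 716.387845 = 30410.6640

30410.6640 W


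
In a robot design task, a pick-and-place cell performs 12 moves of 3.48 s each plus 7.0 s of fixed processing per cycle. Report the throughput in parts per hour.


T_cycle = 12*3.48 + 7.0 = 48.7600 s
rate = 3600/T = 73.8310

73.8310 parts/hour


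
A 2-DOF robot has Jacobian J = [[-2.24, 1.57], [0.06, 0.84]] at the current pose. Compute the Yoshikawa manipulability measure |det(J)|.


det(J) = -2.24*0.84 - (1.57)*(0.06) = -1.9758
|det(J)| = 1.9758

1.9758


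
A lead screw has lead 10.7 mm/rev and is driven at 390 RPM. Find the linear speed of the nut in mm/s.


v = lead * (RPM/60) = 10.7*390/60 = 69.5500

69.5500 mm/s


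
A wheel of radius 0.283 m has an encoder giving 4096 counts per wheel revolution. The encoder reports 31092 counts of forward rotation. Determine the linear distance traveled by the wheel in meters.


revs = 31092/4096 = 7.590820
d = revs * 2*pi*r = 7.590820 * 2*pi*0.283 = 13.4976

13.4976 m


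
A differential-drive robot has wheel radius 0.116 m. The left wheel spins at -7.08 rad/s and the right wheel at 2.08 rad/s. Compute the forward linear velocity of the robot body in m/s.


v = r*(wR + wL)/2 = 0.116*(2.08 + -7.08)/2 = -0.2900

-0.2900 m/s


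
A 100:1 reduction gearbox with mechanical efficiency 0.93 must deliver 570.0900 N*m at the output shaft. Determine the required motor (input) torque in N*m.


tau_in = tau_out / (N * eta) = 570.0900 / (100 * 0.93) = 6.1300

6.1300 N*m


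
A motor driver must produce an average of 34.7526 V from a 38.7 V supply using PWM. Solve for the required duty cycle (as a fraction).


D = V_avg/V_supply = 34.7526/38.7 = 0.8980

0.8980


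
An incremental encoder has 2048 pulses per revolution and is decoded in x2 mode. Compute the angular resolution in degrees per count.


resolution = 360 / (PPR * 2) = 360 / 4096 = 0.0879

0.0879 degrees


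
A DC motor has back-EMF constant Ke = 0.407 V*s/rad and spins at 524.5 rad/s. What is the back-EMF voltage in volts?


V_emf = Ke * omega = 0.407*524.5 = 213.4715

213.4715 V


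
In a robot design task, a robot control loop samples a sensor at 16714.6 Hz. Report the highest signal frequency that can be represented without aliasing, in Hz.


f_max = f_s/2 = 16714.6/2 = 8357.3000

8357.3000 Hz


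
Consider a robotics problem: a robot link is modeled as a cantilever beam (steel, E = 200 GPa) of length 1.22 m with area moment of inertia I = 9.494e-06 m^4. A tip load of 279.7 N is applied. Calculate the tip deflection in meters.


delta = F*L^3/(3*E*I) = 279.7*1.22^3/(3*2.000e+11*9.494e-06)
      = 507.8926856/5696400 = 8.9160e-05

8.9160e-05 m


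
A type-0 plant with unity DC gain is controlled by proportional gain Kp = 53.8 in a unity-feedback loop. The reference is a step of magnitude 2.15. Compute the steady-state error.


e_ss = R/(1 + Kp) = 2.15/(1 + 53.8) = 2.15/54.8000 = 0.0392

0.0392


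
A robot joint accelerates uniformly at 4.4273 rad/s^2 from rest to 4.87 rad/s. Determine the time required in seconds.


t = delta_omega / alpha = 4.87 / 4.4273 = 1.1000

1.1000 s


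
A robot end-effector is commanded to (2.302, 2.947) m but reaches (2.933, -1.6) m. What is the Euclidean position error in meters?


dx = 2.933 - (2.302) = 0.6310, dy = -1.6 - (2.947) = -4.5470
err = sqrt(0.398161 + 20.675209) = 4.5906

4.5906 m


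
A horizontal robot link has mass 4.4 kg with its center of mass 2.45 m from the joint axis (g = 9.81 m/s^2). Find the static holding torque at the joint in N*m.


tau = m*g*L = 4.4 * 9.81 * 2.45 = 105.7518

105.7518 N*m


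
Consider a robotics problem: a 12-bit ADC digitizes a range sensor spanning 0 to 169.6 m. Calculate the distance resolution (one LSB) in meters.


res = range / 2^n = 169.6/2^12 = 169.6/4096 = 0.0414

0.0414 m


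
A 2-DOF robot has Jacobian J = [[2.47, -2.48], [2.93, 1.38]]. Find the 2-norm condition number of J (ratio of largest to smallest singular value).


JJ^T eigenvalues: trace(JJ^T) = 22.7406, det(JJ^T) = det(J)^2 = 113.95562500
s_max^2 = (22.7406 + sqrt(61.31238836))/2 = 15.28541138
s_min^2 = (22.7406 - sqrt(61.31238836))/2 = 7.45518862
kappa = s_max/s_min = sqrt(15.28541138/7.45518862) = 1.4319

1.4319


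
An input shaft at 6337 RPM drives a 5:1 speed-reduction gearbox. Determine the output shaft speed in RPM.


omega_out = omega_in / N = 6337 / 5 = 1267.4000

1267.4000 RPM


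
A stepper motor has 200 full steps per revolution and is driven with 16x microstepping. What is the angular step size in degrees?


step = 360/(200*16) = 360/3200 = 0.1125

0.1125 degrees


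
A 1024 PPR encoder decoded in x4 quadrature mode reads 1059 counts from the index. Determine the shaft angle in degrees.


angle = counts * 360 / (PPR*4) = 1059 * 360 / 4096 = 93.0762

93.0762 degrees


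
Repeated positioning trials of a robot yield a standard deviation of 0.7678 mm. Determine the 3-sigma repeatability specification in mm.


repeatability = 3*sigma = 3*0.7678 = 2.3034

2.3034 mm


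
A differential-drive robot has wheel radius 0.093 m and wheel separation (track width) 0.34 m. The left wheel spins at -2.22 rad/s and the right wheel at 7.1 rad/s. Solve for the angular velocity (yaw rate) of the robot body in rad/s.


omega = r*(wR - wL)/L = 0.093*(7.1 - (-2.22))/0.34 = 2.5493

2.5493 rad/s


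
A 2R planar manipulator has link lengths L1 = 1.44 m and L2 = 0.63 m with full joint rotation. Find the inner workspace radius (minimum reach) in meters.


r_min = |L1 - L2| = |1.44 - 0.63| = 0.8100

0.8100 m


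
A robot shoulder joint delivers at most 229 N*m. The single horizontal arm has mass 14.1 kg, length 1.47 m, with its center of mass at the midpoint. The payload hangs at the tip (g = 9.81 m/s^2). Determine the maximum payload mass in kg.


tau_arm = m_arm*g*(L/2) = 14.1*9.81*1.47/2 = 101.6659 N*m
tau_payload = tau_max - tau_arm = 229 - 101.6659 = 127.3341
m_payload = tau_payload / (g*L) = 127.3341 / (9.81*1.47) = 8.8300

8.8300 kg


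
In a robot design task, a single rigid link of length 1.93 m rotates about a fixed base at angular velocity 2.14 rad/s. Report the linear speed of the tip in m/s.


v = L*omega = 1.93 * 2.14 = 4.1302

4.1302 m/s


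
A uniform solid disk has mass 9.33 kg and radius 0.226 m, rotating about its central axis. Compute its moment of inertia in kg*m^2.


I = (1/2)*m*R^2 = 0.5*9.33*0.226^2 = 0.2383

0.2383 kg*m^2


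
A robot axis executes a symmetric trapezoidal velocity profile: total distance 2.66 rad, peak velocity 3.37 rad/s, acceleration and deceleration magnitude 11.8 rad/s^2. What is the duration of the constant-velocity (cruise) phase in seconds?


t_acc = v/a = 0.285593 s, d_acc = v^2/(2a) = 0.481225 rad each
d_cruise = 2.66 - 2*0.481225 = 1.697550 rad
t_cruise = d_cruise/v = 1.697550/3.37 = 0.5037

0.5037 s


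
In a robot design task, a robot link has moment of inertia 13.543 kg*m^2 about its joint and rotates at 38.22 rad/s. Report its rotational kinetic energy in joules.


KE = (1/2)*I*omega^2 = 0.5*13.543*38.22^2 = 9891.5932

9891.5932 J


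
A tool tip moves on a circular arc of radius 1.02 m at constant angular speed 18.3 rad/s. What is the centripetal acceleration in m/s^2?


a_c = omega^2 * r = 18.3^2 * 1.02 = 341.5878

341.5878 m/s^2


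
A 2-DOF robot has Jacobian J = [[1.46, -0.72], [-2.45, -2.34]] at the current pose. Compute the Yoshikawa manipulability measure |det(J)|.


det(J) = 1.46*-2.34 - (-0.72)*(-2.45) = -5.1804
|det(J)| = 5.1804

5.1804


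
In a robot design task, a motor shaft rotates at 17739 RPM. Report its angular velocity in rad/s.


omega = 17739 * 2*pi/60 = 1857.6237

1857.6237 rad/s


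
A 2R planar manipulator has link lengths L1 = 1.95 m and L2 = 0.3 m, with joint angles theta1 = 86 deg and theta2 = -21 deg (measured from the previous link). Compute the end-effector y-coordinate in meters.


y = L1*sin(th1) + L2*sin(th1+th2) = 1.95*sin(86 deg) + 0.3*sin(65 deg) = 2.2171

2.2171 m


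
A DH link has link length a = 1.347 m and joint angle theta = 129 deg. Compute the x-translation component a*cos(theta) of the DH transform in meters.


a*cos(theta) = 1.347*cos(129 deg) = -0.8477

-0.8477 m


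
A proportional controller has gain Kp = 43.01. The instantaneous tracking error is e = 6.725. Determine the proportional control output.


u_P = Kp * e = 43.01 * 6.725 = 289.2422

289.2422


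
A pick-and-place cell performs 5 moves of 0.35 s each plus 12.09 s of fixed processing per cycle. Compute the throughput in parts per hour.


T_cycle = 5*0.35 + 12.09 = 13.8400 s
rate = 3600/T = 260.1156

260.1156 parts/hour


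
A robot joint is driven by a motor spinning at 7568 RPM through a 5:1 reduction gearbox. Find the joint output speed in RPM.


omega_joint = omega_motor / N = 7568 / 5 = 1513.6000

1513.6000 RPM


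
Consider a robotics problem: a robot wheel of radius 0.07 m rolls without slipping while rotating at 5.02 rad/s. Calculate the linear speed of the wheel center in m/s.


v = omega * r = 5.02 * 0.07 = 0.3514

0.3514 m/s


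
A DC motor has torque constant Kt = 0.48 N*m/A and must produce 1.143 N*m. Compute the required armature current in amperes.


I = tau / Kt = 1.143/0.48 = 2.3813

2.3813 A


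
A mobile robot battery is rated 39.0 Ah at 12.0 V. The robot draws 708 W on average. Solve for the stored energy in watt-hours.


E = capacity * V = 39.0*12.0 = 468.0000

468.0000 Wh


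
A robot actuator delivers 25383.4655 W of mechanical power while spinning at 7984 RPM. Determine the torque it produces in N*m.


omega = 7984 * 2*pi/60 = 836.082525 rad/s
tau = P / omega = 25383.4655 / 836.082525 = 30.3600

30.3600 N*m


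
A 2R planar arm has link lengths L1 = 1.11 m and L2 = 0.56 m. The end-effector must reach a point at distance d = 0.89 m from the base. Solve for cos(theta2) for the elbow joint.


cos(th2) = (d^2 - L1^2 - L2^2)/(2*L1*L2) = (0.89^2 - 1.11^2 - 0.56^2)/(2*1.11*0.56) = -0.6062

-0.6062


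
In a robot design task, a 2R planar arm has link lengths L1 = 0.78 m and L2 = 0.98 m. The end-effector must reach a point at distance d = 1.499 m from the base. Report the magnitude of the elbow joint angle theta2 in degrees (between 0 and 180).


cos(th2) = (d^2 - L1^2 - L2^2)/(2*L1*L2) = (1.499^2 - 0.78^2 - 0.98^2)/(2*0.78*0.98) = 0.44361656
th2 = acos(0.44361656) = 63.6651 deg

63.6651 degrees


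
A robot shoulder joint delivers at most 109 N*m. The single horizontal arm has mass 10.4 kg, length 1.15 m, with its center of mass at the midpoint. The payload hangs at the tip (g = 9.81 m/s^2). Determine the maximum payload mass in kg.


tau_arm = m_arm*g*(L/2) = 10.4*9.81*1.15/2 = 58.6638 N*m
tau_payload = tau_max - tau_arm = 109 - 58.6638 = 50.3362
m_payload = tau_payload / (g*L) = 50.3362 / (9.81*1.15) = 4.4618

4.4618 kg


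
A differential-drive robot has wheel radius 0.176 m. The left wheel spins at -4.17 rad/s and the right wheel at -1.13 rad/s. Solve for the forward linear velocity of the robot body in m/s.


v = r*(wR + wL)/2 = 0.176*(-1.13 + -4.17)/2 = -0.4664

-0.4664 m/s


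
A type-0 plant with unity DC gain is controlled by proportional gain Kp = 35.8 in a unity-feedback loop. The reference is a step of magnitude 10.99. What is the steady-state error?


e_ss = R/(1 + Kp) = 10.99/(1 + 35.8) = 10.99/36.8000 = 0.2986

0.2986


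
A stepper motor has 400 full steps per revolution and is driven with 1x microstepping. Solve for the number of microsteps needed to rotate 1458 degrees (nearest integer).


step_size = 360/(400*1) = 360/400 = 0.900000 deg
n = 1458/(360/400) = 1458*400/360 = 1620

1620 steps


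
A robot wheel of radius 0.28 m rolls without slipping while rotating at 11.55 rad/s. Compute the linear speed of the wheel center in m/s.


v = omega * r = 11.55 * 0.28 = 3.2340

3.2340 m/s


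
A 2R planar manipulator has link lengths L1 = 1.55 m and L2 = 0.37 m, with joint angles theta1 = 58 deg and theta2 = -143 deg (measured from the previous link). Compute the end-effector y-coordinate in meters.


y = L1*sin(th1) + L2*sin(th1+th2) = 1.55*sin(58 deg) + 0.37*sin(-85 deg) = 0.9459

0.9459 m


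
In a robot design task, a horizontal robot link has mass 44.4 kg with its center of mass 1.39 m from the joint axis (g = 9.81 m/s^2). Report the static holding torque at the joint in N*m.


tau = m*g*L = 44.4 * 9.81 * 1.39 = 605.4340

605.4340 N*m


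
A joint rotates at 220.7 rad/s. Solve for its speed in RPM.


RPM = 220.7 * 60/(2*pi) = 2107.5298

2107.5298 RPM


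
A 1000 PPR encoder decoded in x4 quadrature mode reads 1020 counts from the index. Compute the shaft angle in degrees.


angle = counts * 360 / (PPR*4) = 1020 * 360 / 4000 = 91.8000

91.8000 degrees


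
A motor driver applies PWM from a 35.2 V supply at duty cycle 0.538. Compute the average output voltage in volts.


V_avg = V_supply * D = 35.2*0.538 = 18.9376

18.9376 V


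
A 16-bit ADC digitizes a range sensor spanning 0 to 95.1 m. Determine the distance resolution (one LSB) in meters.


res = range / 2^n = 95.1/2^16 = 95.1/65536 = 0.0015

0.0015 m


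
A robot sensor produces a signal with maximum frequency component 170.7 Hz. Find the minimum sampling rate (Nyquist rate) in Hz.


f_s,min = 2*f_max = 2*170.7 = 341.4000

341.4000 Hz


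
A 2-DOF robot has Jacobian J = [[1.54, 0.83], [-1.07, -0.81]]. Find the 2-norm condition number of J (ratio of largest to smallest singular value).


JJ^T eigenvalues: trace(JJ^T) = 4.8615, det(JJ^T) = det(J)^2 = 0.12909649
s_max^2 = (4.8615 + sqrt(23.11779629))/2 = 4.83479848
s_min^2 = (4.8615 - sqrt(23.11779629))/2 = 0.02670152
kappa = s_max/s_min = sqrt(4.83479848/0.02670152) = 13.4562

13.4562


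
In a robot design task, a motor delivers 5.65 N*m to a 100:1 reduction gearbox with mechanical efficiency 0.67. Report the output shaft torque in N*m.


tau_out = tau_in * N * eta = 5.65 * 100 * 0.67 = 378.5500

378.5500 N*m


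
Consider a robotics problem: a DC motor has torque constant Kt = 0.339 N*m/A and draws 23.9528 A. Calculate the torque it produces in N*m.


tau = Kt * I = 0.339*23.9528 = 8.1200

8.1200 N*m


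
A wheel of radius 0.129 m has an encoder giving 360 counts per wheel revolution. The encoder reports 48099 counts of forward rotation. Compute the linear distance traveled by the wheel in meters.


revs = 48099/360 = 133.608333
d = revs * 2*pi*r = 133.608333 * 2*pi*0.129 = 108.2937

108.2937 m


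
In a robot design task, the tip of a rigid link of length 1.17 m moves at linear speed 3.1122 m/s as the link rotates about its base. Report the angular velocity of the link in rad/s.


omega = v / L = 3.1122 / 1.17 = 2.6600

2.6600 rad/s


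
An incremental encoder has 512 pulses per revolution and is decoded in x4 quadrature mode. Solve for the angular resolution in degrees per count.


resolution = 360 / (PPR * 4) = 360 / 2048 = 0.1758

0.1758 degrees


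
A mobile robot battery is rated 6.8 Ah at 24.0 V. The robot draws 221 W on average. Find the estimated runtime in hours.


E = 6.8*24.0 = 163.2000 Wh
t = E/P = 163.2000/221 = 0.7385

0.7385 hours


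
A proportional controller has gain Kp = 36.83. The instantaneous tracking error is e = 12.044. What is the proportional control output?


u_P = Kp * e = 36.83 * 12.044 = 443.5805

443.5805


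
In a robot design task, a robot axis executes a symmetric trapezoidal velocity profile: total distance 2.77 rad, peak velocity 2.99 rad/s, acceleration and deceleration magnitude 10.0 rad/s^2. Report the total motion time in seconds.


t_acc = v/a = 2.99/10.0 = 0.299000 s
d_acc = v^2/(2a) = 0.447005 rad (each ramp)
d_cruise = 2.77 - 2*0.447005 = 1.875990 rad
t_cruise = 1.875990/2.99 = 0.627421 s
t_total = 2*0.299000 + 0.627421 = 1.2254

1.2254 s


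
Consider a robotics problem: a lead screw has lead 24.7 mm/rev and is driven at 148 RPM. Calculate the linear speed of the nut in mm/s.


v = lead * (RPM/60) = 24.7*148/60 = 60.9267

60.9267 mm/s


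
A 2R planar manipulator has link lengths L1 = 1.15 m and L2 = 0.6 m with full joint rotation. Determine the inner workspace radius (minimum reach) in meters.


r_min = |L1 - L2| = |1.15 - 0.6| = 0.5500

0.5500 m


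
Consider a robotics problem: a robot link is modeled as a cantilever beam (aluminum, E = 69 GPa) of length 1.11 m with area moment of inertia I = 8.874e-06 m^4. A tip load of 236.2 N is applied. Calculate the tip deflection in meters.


delta = F*L^3/(3*E*I) = 236.2*1.11^3/(3*6.900e+10*8.874e-06)
      = 323.0344422/1836918 = 1.7586e-04

1.7586e-04 m


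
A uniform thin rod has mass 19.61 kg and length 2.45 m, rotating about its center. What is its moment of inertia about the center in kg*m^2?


I = (1/12)*m*L^2 = (1/12)*19.61*2.45^2 = 9.8091

9.8091 kg*m^2


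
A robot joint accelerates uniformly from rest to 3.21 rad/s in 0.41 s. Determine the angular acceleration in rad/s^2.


alpha = delta_omega / t = 3.21 / 0.41 = 7.8293

7.8293 rad/s^2


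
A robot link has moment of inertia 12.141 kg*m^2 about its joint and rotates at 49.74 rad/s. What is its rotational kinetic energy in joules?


KE = (1/2)*I*omega^2 = 0.5*12.141*49.74^2 = 15018.8274

15018.8274 J


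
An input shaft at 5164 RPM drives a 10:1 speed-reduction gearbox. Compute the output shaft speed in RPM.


omega_out = omega_in / N = 5164 / 10 = 516.4000

516.4000 RPM


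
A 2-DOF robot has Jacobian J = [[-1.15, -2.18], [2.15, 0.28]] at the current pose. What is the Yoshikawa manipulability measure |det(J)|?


det(J) = -1.15*0.28 - (-2.18)*(2.15) = 4.3650
|det(J)| = 4.3650

4.3650


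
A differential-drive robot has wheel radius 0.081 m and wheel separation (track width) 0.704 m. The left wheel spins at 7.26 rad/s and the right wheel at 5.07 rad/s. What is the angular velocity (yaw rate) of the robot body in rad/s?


omega = r*(wR - wL)/L = 0.081*(5.07 - (7.26))/0.704 = -0.2520

-0.2520 rad/s


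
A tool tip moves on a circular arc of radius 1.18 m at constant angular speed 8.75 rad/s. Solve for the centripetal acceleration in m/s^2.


a_c = omega^2 * r = 8.75^2 * 1.18 = 90.3438

90.3438 m/s^2


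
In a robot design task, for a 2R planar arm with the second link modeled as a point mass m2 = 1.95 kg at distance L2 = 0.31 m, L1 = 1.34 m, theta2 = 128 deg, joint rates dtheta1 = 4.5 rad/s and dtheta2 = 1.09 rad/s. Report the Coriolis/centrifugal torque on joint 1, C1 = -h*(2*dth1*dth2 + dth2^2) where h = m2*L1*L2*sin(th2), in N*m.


h = m2*L1*L2*sin(th2) = 1.95*1.34*0.31*sin(128 deg) = 0.638312
C1 = -h*(2*4.5*1.09 + 1.09^2) = -0.638312*10.9981 = -7.0202

-7.0202 N*m


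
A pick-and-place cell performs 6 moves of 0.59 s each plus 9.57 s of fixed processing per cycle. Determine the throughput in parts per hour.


T_cycle = 6*0.59 + 9.57 = 13.1100 s
rate = 3600/T = 274.5995

274.5995 parts/hour


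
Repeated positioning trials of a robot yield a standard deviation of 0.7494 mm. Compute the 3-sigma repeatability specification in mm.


repeatability = 3*sigma = 3*0.7494 = 2.2482

2.2482 mm


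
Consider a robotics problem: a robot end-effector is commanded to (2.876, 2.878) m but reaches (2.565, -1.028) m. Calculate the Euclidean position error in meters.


dx = 2.565 - (2.876) = -0.3110, dy = -1.028 - (2.878) = -3.9060
err = sqrt(0.096721 + 15.256836) = 3.9184

3.9184 m


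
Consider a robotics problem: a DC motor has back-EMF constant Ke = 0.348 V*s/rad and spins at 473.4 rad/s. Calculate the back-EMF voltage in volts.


V_emf = Ke * omega = 0.348*473.4 = 164.7432

164.7432 V


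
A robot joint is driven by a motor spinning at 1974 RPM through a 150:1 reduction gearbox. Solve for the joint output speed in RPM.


omega_joint = omega_motor / N = 1974 / 150 = 13.1600

13.1600 RPM


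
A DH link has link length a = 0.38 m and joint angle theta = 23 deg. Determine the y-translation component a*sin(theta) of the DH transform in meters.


a*sin(theta) = 0.38*sin(23 deg) = 0.1485

0.1485 m


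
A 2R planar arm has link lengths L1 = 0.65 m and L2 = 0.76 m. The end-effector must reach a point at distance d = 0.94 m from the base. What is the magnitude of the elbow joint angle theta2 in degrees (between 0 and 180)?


cos(th2) = (d^2 - L1^2 - L2^2)/(2*L1*L2) = (0.94^2 - 0.65^2 - 0.76^2)/(2*0.65*0.76) = -0.11791498
th2 = acos(-0.11791498) = 96.7718 deg

96.7718 degrees
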